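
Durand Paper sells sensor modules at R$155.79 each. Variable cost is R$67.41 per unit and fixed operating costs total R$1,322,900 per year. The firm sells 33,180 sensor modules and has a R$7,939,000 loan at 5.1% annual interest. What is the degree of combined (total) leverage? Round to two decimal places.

2.43

Contribution at this volume is 33,180 × R$88.38 = R$2,932,448.40.
EBIT = R$2,932,448.40 − R$1,322,900 = R$1,609,548.40. Interest = R$404,889.00.
DOL = R$2,932,448.40 ÷ R$1,609,548.40 = 1.8219; DFL = R$1,609,548.40 ÷ R$1,204,659.40 = 1.3361.
DCL = DOL × DFL = 1.8219 × 1.3361 = 2.4342.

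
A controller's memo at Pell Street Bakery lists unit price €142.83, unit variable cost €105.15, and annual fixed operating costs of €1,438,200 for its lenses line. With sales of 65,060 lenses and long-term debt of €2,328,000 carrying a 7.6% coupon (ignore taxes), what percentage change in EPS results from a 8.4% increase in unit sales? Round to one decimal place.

Contribution at this volume is 65,060 × €37.68 = €2,451,460.80.
EBIT = €2,451,460.80 − €1,438,200 = €1,013,260.80.
After interest of €176,928.00, pre-tax earnings = €836,332.80.
Degree of combined leverage = contribution ÷ (EBIT − I) = €2,451,460.80 ÷ €836,332.80 = 2.9312.
EPS therefore changes by 2.9312 × (+8.4%) = +24.6%.

+24.6%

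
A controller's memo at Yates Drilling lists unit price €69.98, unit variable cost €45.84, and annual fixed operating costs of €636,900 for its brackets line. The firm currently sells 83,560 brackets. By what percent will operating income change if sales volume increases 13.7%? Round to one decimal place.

Total contribution margin = 83,560 × €24.14 = €2,017,138.40.
EBIT = €2,017,138.40 − €636,900 = €1,380,238.40.
Degree of operating leverage = €2,017,138.40 / €1,380,238.40 = 1.4614.
Operating income changes by 1.4614 × +13.7% = +20.0%.

+20.0%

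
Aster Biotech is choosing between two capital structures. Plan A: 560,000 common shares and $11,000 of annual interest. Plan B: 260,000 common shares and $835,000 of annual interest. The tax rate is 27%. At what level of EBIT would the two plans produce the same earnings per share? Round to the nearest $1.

$1,549,133

Set EPS_A = EPS_B: (EBIT − $11,000)(1 − 0.27) ÷ 560,000 = (EBIT − $835,000)(1 − 0.27) ÷ 260,000.
Cancelling (1 − t) and cross-multiplying: 260,000·(EBIT − 11,000) = 560,000·(EBIT − 835,000).
EBIT × (560,000 − 260,000) = 835,000 × 560,000 − 11,000 × 260,000 = 464,740,000,000, so EBIT = 464,740,000,000 ÷ 300,000 = 1,549,133.33.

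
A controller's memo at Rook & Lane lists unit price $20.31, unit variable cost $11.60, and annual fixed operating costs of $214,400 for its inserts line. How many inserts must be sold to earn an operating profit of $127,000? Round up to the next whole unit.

39,197 inserts

Each unit contributes $20.31 − $11.60 = $8.71.
Need Q such that Q × $8.71 − $214,400 = $127,000, i.e. Q = $341,400 / $8.71 = 39,196.33 → 39,197.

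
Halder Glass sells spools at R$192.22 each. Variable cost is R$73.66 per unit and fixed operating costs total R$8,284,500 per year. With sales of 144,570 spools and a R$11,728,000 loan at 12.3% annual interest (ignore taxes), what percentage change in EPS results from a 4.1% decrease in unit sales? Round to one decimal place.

Contribution at this volume is 144,570 × R$118.56 = R$17,140,219.20.
EBIT = R$17,140,219.20 − R$8,284,500 = R$8,855,719.20.
After interest of R$1,442,544.00, pre-tax earnings = R$7,413,175.20.
DCL = total CM / (EBIT − I) = R$17,140,219.20 / R$7,413,175.20 = 2.3121.
%ΔEPS = DCL × %ΔSales = 2.3121 × -4.1% = -9.5%.

-9.5%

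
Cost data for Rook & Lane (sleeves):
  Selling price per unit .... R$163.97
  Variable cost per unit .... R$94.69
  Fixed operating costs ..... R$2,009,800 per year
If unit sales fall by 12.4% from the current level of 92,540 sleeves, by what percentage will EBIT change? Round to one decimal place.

-18.1%

At 92,540 units, contribution = 92,540 × R$69.28 = R$6,411,171.20.
Operating income = contribution − fixed costs = R$6,411,171.20 − R$2,009,800 = R$4,401,371.20.
Degree of operating leverage = R$6,411,171.20 / R$4,401,371.20 = 1.4566.
So EBIT moves 1.4566 × (-12.4%) = -18.1%.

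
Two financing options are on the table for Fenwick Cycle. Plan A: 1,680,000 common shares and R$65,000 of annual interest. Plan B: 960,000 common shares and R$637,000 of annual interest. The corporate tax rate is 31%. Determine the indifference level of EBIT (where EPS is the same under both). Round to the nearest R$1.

Set EPS_A = EPS_B: (EBIT − R$65,000)(1 − 0.31) ÷ 1,680,000 = (EBIT − R$637,000)(1 − 0.31) ÷ 960,000.
Cancelling (1 − t) and cross-multiplying: 960,000·(EBIT − 65,000) = 1,680,000·(EBIT − 637,000).
EBIT × (1,680,000 − 960,000) = 637,000 × 1,680,000 − 65,000 × 960,000 = 1,007,760,000,000, so EBIT = 1,007,760,000,000 ÷ 720,000 = 1,399,666.67.

R$1,399,667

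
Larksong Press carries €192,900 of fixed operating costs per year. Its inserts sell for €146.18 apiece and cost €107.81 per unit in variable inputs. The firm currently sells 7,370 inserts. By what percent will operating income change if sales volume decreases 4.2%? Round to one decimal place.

-13.2%

At 7,370 units, contribution = 7,370 × €38.37 = €282,786.90.
Subtracting fixed costs: EBIT = €282,786.90 − €192,900 = €89,886.90.
Degree of operating leverage = €282,786.90 / €89,886.90 = 3.1460.
Operating income changes by 3.1460 × -4.2% = -13.2%.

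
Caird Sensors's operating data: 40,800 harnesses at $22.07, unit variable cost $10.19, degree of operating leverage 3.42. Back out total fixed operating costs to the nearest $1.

Contribution at this volume is 40,800 × $11.88 = $484,704.00.
DOL = contribution / EBIT, so EBIT = $484,704.00 / 3.42 = $141,726.32.
And FC = contribution − EBIT = $484,704.00 − $141,726.32 = $342,978.

$342,978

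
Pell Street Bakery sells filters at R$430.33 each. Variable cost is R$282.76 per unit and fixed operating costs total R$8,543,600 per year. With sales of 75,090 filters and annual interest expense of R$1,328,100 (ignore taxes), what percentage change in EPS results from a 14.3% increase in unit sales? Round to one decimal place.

+131.0%

Total contribution margin = 75,090 × R$147.57 = R$11,081,031.30.
Operating income = contribution − fixed costs = R$11,081,031.30 − R$8,543,600 = R$2,537,431.30.
After interest of R$1,328,100.00, pre-tax earnings = R$1,209,331.30.
Degree of combined leverage = contribution ÷ (EBIT − I) = R$11,081,031.30 ÷ R$1,209,331.30 = 9.1629.
EPS therefore changes by 9.1629 × (+14.3%) = +131.0%.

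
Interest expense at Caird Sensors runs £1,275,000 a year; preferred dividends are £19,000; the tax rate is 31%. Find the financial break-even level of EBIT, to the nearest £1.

Preferred dividends are paid after tax, so their pre-tax equivalent is £19,000 ÷ (1 − 0.31) = £27,536.23.
EPS = 0 when EBIT covers interest plus the pre-tax preferred burden: £1,275,000 + £27,536.23 = £1,302,536.23.

£1,302,536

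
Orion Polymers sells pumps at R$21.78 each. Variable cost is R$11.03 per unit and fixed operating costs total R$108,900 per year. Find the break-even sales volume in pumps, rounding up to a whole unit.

10,131 pumps

Unit CM = price − variable cost = R$21.78 − R$11.03 = R$10.75.
Break-even volume = fixed costs ÷ CM per unit = R$108,900 ÷ R$10.75 = 10,130.23, so 10,131 pumps.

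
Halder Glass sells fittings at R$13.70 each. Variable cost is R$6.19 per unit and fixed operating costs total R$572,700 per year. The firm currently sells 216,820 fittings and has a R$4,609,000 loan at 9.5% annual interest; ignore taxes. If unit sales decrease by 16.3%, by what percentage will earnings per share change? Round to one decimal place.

-43.0%

Contribution at this volume is 216,820 × R$7.51 = R$1,628,318.20.
EBIT = R$1,628,318.20 − R$572,700 = R$1,055,618.20.
After interest of R$437,855.00, pre-tax earnings = R$617,763.20.
Degree of combined leverage = contribution ÷ (EBIT − I) = R$1,628,318.20 ÷ R$617,763.20 = 2.6358.
%ΔEPS = DCL × %ΔSales = 2.6358 × -16.3% = -43.0%.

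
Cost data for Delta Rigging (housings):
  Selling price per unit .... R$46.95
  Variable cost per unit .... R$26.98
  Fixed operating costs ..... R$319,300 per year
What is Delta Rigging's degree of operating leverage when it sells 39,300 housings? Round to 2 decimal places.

At 39,300 units, contribution = 39,300 × R$19.97 = R$784,821.00.
EBIT = R$784,821.00 − R$319,300 = R$465,521.00.
DOL = contribution ÷ EBIT = R$784,821.00 ÷ R$465,521.00 = 1.6859.

1.69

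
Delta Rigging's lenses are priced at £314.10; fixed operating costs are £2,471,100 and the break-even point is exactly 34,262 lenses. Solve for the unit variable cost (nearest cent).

Contribution per unit must be FC / Q = £2,471,100 / 34,262 = £72.1236.
Variable cost per unit = £314.10 − £72.1236 = £241.98.

£241.98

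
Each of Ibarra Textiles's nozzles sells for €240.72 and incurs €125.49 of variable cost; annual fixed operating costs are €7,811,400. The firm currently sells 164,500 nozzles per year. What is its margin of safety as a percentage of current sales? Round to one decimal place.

Contribution margin per unit = €240.72 − €125.49 = €115.23. Break-even units = €7,811,400 ÷ €115.23 = 67,789.64; break-even revenue = 67,789.64 × €240.72 = €16,318,321.69.
Current sales = 164,500 × €240.72 = €39,598,440.00.
Margin of safety = (€39,598,440.00 − €16,318,321.69) ÷ €39,598,440.00 = 58.8%.

58.8%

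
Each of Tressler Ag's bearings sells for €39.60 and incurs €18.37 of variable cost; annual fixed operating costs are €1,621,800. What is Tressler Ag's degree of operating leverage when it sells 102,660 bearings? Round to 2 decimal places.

3.91

Total contribution margin = 102,660 × €21.23 = €2,179,471.80.
Subtracting fixed costs: EBIT = €2,179,471.80 − €1,621,800 = €557,671.80.
DOL = contribution ÷ EBIT = €2,179,471.80 ÷ €557,671.80 = 3.9082.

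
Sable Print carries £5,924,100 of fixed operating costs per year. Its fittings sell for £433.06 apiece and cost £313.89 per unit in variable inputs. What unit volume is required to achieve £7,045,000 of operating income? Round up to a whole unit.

108,829 fittings

Contribution margin per unit = £433.06 − £313.89 = £119.17.
Units = (FC + target) / CM = (£5,924,100 + £7,045,000) / £119.17 = 108,828.56, so 108,829 fittings.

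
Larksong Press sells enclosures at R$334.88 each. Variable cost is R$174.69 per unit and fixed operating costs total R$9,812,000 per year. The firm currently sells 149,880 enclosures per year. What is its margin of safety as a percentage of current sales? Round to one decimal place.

Each unit contributes R$334.88 − R$174.69 = R$160.19. Break-even units = R$9,812,000 ÷ R$160.19 = 61,252.26; break-even revenue = 61,252.26 × R$334.88 = R$20,512,157.81.
Current sales = 149,880 × R$334.88 = R$50,191,814.40.
Margin of safety = (R$50,191,814.40 − R$20,512,157.81) ÷ R$50,191,814.40 = 59.1%.

59.1%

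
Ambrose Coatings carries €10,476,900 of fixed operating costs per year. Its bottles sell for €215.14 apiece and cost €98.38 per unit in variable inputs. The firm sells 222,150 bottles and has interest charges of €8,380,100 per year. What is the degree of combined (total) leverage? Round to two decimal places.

Total contribution margin = 222,150 × €116.76 = €25,938,234.00.
Subtracting fixed costs: EBIT = €25,938,234.00 − €10,476,900 = €15,461,334.00. Interest = €8,380,100.00.
DOL = €25,938,234.00 ÷ €15,461,334.00 = 1.6776; DFL = €15,461,334.00 ÷ €7,081,234.00 = 2.1834.
Combined leverage = 1.6776 × 2.1834 = 3.6629.

3.66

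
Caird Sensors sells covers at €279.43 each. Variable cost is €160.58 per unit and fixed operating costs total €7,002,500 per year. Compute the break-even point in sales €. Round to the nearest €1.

€16,463,682

Contribution margin per unit = €279.43 − €160.58 = €118.85, a CM ratio of €118.85 ÷ €279.43 = 0.4253.
Break-even revenue = fixed costs × price ÷ CM = €7,002,500 × €279.43 ÷ €118.85 = €16,463,682.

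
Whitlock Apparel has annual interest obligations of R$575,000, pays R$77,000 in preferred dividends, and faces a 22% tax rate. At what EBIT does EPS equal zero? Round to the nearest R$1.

Preferred dividends are paid after tax, so their pre-tax equivalent is R$77,000 ÷ (1 − 0.22) = R$98,717.95.
EPS = 0 when EBIT covers interest plus the pre-tax preferred burden: R$575,000 + R$98,717.95 = R$673,717.95.

R$673,718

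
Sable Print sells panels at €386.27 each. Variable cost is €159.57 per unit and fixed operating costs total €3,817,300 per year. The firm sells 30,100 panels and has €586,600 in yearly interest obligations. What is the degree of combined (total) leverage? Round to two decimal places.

Contribution at this volume is 30,100 × €226.70 = €6,823,670.00.
Operating income = contribution − fixed costs = €6,823,670.00 − €3,817,300 = €3,006,370.00. Interest = €586,600.00, so EBIT − I = €2,419,770.00.
Degree of total leverage = total CM / (EBIT − interest) = €6,823,670.00 / €2,419,770.00 = 2.8200.

2.82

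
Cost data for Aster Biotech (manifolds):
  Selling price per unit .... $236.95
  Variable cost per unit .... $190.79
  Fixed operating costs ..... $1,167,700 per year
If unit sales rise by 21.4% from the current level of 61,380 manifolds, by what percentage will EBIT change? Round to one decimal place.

Total contribution margin = 61,380 × $46.16 = $2,833,300.80.
EBIT = $2,833,300.80 − $1,167,700 = $1,665,600.80.
So DOL = total CM / EBIT = $2,833,300.80 / $1,665,600.80 = 1.7011.
So EBIT moves 1.7011 × (+21.4%) = +36.4%.

+36.4%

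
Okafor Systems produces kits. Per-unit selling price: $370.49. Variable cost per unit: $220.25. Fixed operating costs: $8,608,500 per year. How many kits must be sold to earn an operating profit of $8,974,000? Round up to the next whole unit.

Unit CM = price − variable cost = $370.49 − $220.25 = $150.24.
Need Q such that Q × $150.24 − $8,608,500 = $8,974,000, i.e. Q = $17,582,500 / $150.24 = 117,029.42 → 117,030.

117,030 kits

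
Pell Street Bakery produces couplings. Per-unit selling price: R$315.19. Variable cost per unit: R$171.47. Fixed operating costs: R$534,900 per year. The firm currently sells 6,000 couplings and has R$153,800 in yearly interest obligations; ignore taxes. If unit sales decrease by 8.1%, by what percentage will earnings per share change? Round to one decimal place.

Total contribution margin = 6,000 × R$143.72 = R$862,320.00.
Subtracting fixed costs: EBIT = R$862,320.00 − R$534,900 = R$327,420.00.
After interest of R$153,800.00, pre-tax earnings = R$173,620.00.
Degree of combined leverage = contribution ÷ (EBIT − I) = R$862,320.00 ÷ R$173,620.00 = 4.9667.
EPS therefore changes by 4.9667 × (-8.1%) = -40.2%.

-40.2%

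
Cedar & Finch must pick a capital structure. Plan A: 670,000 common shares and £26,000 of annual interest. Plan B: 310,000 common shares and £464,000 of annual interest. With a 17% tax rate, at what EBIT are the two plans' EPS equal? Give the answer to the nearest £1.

£841,167

At indifference, (EBIT − 26,000)(1 − t)/670,000 = (EBIT − 464,000)(1 − t)/310,000.
Cancelling (1 − t) and cross-multiplying: 310,000·(EBIT − 26,000) = 670,000·(EBIT − 464,000).
EBIT × (670,000 − 310,000) = 464,000 × 670,000 − 26,000 × 310,000 = 302,820,000,000, so EBIT = 302,820,000,000 ÷ 360,000 = 841,166.67.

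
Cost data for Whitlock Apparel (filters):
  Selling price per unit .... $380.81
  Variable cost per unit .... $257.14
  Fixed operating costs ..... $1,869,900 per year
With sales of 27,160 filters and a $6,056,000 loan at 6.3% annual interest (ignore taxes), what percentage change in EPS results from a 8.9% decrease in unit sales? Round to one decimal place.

-27.0%

At 27,160 units, contribution = 27,160 × $123.67 = $3,358,877.20.
EBIT = $3,358,877.20 − $1,869,900 = $1,488,977.20.
Interest = $381,528.00, so EBIT − I = $1,107,449.20.
DCL = total CM / (EBIT − I) = $3,358,877.20 / $1,107,449.20 = 3.0330.
EPS therefore changes by 3.0330 × (-8.9%) = -27.0%.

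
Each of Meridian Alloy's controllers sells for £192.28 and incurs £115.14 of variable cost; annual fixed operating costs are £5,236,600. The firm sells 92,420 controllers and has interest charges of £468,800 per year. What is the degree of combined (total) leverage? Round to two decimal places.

Total contribution margin = 92,420 × £77.14 = £7,129,278.80.
EBIT = £7,129,278.80 − £5,236,600 = £1,892,678.80. Interest = £468,800.00, so EBIT − I = £1,423,878.80.
Degree of total leverage = total CM / (EBIT − interest) = £7,129,278.80 / £1,423,878.80 = 5.0069.

5.01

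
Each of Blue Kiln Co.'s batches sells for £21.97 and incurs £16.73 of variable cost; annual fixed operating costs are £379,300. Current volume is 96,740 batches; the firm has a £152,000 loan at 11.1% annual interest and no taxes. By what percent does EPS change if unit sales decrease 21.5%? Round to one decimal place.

At 96,740 units, contribution = 96,740 × £5.24 = £506,917.60.
Operating income = contribution − fixed costs = £506,917.60 − £379,300 = £127,617.60.
After interest of £16,872.00, pre-tax earnings = £110,745.60.
Degree of combined leverage = contribution ÷ (EBIT − I) = £506,917.60 ÷ £110,745.60 = 4.5773.
%ΔEPS = DCL × %ΔSales = 4.5773 × -21.5% = -98.4%.

-98.4%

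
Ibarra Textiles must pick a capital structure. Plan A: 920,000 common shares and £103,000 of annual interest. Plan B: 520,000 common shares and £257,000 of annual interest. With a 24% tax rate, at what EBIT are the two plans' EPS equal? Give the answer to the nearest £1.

£457,200

At indifference, (EBIT − 103,000)(1 − t)/920,000 = (EBIT − 257,000)(1 − t)/520,000.
The (1 − t) factor cancels: (EBIT − 103,000) × 520,000 = (EBIT − 257,000) × 920,000.
EBIT × (920,000 − 520,000) = 257,000 × 920,000 − 103,000 × 520,000 = 182,880,000,000, so EBIT = 182,880,000,000 ÷ 400,000 = 457,200.00.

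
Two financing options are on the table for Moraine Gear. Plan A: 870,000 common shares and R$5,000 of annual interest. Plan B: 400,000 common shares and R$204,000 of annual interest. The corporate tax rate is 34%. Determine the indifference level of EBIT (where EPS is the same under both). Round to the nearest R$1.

R$373,362

At indifference, (EBIT − 5,000)(1 − t)/870,000 = (EBIT − 204,000)(1 − t)/400,000.
Cancelling (1 − t) and cross-multiplying: 400,000·(EBIT − 5,000) = 870,000·(EBIT − 204,000).
Solving, EBIT = (204,000·870,000 − 5,000·400,000) / (870,000 − 400,000) = 175,480,000,000 / 470,000 = 373,361.70.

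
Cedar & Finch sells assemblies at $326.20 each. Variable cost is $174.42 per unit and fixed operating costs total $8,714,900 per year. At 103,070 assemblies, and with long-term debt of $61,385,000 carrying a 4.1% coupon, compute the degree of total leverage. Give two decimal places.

3.55

At 103,070 units, contribution = 103,070 × $151.78 = $15,643,964.60.
EBIT = $15,643,964.60 − $8,714,900 = $6,929,064.60. Interest = $2,516,785.00, so EBIT − I = $4,412,279.60.
Degree of total leverage = total CM / (EBIT − interest) = $15,643,964.60 / $4,412,279.60 = 3.5456.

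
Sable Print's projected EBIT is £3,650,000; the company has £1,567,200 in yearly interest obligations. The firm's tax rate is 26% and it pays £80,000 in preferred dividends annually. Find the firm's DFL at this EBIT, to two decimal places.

1.85

Interest = £1,567,200.00.
Preferred dividends grossed up pre-tax: £80,000 / (1 − 0.26) = £108,108.11.
DFL = EBIT ÷ [EBIT − I − D_p/(1−t)] = £3,650,000 ÷ [£3,650,000 − £1,567,200.00 − £108,108.11] = £3,650,000 ÷ £1,974,691.89 = 1.8484.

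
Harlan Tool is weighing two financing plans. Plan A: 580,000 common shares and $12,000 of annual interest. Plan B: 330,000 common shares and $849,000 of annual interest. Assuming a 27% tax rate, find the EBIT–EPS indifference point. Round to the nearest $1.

$1,953,840

Set EPS_A = EPS_B: (EBIT − $12,000)(1 − 0.27) ÷ 580,000 = (EBIT − $849,000)(1 − 0.27) ÷ 330,000.
Cancelling (1 − t) and cross-multiplying: 330,000·(EBIT − 12,000) = 580,000·(EBIT − 849,000).
EBIT × (580,000 − 330,000) = 849,000 × 580,000 − 12,000 × 330,000 = 488,460,000,000, so EBIT = 488,460,000,000 ÷ 250,000 = 1,953,840.00.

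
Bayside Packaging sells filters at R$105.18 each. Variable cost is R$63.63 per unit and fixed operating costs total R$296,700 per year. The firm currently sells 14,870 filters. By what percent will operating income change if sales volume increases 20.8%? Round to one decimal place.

+40.0%

Total contribution margin = 14,870 × R$41.55 = R$617,848.50.
Operating income = contribution − fixed costs = R$617,848.50 − R$296,700 = R$321,148.50.
Degree of operating leverage = R$617,848.50 / R$321,148.50 = 1.9239.
%ΔEBIT = DOL × %ΔSales = 1.9239 × +20.8% = +40.0%.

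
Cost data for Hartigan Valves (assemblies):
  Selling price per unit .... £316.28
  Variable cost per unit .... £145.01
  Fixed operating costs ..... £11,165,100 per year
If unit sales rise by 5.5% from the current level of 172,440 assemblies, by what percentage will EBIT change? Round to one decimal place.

At 172,440 units, contribution = 172,440 × £171.27 = £29,533,798.80.
Subtracting fixed costs: EBIT = £29,533,798.80 − £11,165,100 = £18,368,698.80.
So DOL = total CM / EBIT = £29,533,798.80 / £18,368,698.80 = 1.6078.
So EBIT moves 1.6078 × (+5.5%) = +8.8%.

+8.8%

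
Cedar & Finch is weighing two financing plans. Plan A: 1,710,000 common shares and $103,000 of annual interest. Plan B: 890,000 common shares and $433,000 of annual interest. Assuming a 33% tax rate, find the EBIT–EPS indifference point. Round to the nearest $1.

$791,171

Set EPS_A = EPS_B: (EBIT − $103,000)(1 − 0.33) ÷ 1,710,000 = (EBIT − $433,000)(1 − 0.33) ÷ 890,000.
The (1 − t) factor cancels: (EBIT − 103,000) × 890,000 = (EBIT − 433,000) × 1,710,000.
Solving, EBIT = (433,000·1,710,000 − 103,000·890,000) / (1,710,000 − 890,000) = 648,760,000,000 / 820,000 = 791,170.73.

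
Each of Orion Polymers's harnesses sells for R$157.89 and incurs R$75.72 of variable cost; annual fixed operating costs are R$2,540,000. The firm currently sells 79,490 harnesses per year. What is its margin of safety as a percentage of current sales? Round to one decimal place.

Contribution margin per unit = R$157.89 − R$75.72 = R$82.17. Break-even units = R$2,540,000 ÷ R$82.17 = 30,911.52; break-even revenue = 30,911.52 × R$157.89 = R$4,880,620.66.
Current sales = 79,490 × R$157.89 = R$12,550,676.10.
Margin of safety = (R$12,550,676.10 − R$4,880,620.66) ÷ R$12,550,676.10 = 61.1%.

61.1%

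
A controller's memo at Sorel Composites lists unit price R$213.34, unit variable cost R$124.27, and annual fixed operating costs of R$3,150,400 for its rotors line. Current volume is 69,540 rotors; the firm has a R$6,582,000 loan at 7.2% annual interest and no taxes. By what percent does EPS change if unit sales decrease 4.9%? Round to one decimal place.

Contribution at this volume is 69,540 × R$89.07 = R$6,193,927.80.
Operating income = contribution − fixed costs = R$6,193,927.80 − R$3,150,400 = R$3,043,527.80.
After interest of R$473,904.00, pre-tax earnings = R$2,569,623.80.
Degree of combined leverage = contribution ÷ (EBIT − I) = R$6,193,927.80 ÷ R$2,569,623.80 = 2.4104.
%ΔEPS = DCL × %ΔSales = 2.4104 × -4.9% = -11.8%.

-11.8%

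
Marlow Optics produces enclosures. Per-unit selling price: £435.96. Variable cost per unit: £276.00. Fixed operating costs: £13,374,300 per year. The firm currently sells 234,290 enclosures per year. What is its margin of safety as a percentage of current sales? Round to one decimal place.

64.3%

Each unit contributes £435.96 − £276.00 = £159.96. Break-even units = £13,374,300 ÷ £159.96 = 83,610.28; break-even revenue = 83,610.28 × £435.96 = £36,450,736.61.
Current sales = 234,290 × £435.96 = £102,141,068.40.
Margin of safety = (£102,141,068.40 − £36,450,736.61) ÷ £102,141,068.40 = 64.3%.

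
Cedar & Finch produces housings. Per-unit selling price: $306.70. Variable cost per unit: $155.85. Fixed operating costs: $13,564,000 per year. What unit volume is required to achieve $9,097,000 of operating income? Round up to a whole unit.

Contribution margin per unit = $306.70 − $155.85 = $150.85.
Units = (FC + target) / CM = ($13,564,000 + $9,097,000) / $150.85 = 150,222.07, so 150,223 housings.

150,223 housings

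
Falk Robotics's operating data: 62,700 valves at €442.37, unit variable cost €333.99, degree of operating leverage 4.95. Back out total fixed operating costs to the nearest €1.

Contribution at this volume is 62,700 × €108.38 = €6,795,426.00.
DOL = contribution / EBIT, so EBIT = €6,795,426.00 / 4.95 = €1,372,813.33.
Fixed costs = CM − EBIT = €6,795,426.00 − €1,372,813.33 = €5,422,613.

€5,422,613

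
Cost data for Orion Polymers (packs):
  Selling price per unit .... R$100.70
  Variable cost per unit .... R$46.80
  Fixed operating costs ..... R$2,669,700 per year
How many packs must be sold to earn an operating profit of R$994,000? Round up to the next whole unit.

Contribution margin per unit = R$100.70 − R$46.80 = R$53.90.
Required volume = (fixed costs + target profit) ÷ CM = (R$2,669,700 + R$994,000) ÷ R$53.90 = 67,972.17, so 67,973 packs.

67,973 packs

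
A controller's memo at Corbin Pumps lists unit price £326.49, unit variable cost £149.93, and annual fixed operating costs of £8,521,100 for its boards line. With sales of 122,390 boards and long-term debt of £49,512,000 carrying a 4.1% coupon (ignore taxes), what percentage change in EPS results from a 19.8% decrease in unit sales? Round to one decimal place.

Total contribution margin = 122,390 × £176.56 = £21,609,178.40.
EBIT = £21,609,178.40 − £8,521,100 = £13,088,078.40.
After interest of £2,029,992.00, pre-tax earnings = £11,058,086.40.
Degree of combined leverage = contribution ÷ (EBIT − I) = £21,609,178.40 ÷ £11,058,086.40 = 1.9542.
EPS therefore changes by 1.9542 × (-19.8%) = -38.7%.

-38.7%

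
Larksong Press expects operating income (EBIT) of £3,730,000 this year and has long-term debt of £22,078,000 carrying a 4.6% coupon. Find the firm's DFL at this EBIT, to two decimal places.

1.37

Annual interest charges come to £1,015,588.00.
DFL = EBIT ÷ (EBIT − I) = £3,730,000 ÷ (£3,730,000 − £1,015,588.00) = £3,730,000 ÷ £2,714,412.00 = 1.3741.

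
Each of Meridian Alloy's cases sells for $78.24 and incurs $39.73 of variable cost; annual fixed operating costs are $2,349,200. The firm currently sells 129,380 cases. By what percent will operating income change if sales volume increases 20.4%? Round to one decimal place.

+38.6%

At 129,380 units, contribution = 129,380 × $38.51 = $4,982,423.80.
EBIT = $4,982,423.80 − $2,349,200 = $2,633,223.80.
DOL = contribution ÷ EBIT = $4,982,423.80 ÷ $2,633,223.80 = 1.8921.
%ΔEBIT = DOL × %ΔSales = 1.8921 × +20.4% = +38.6%.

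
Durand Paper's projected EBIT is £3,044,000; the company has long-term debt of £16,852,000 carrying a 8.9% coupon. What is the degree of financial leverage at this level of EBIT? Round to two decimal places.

1.97

Interest = £1,499,828.00.
Degree of financial leverage = EBIT / (EBIT − interest) = £3,044,000 / £1,544,172.00 = 1.9713.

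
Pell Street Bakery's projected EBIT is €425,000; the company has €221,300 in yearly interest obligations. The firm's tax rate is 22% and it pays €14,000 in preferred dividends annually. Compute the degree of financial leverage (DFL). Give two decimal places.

2.29

Interest = €221,300.00.
Pre-tax preferred-dividend burden = €14,000 ÷ (1 − 0.22) = €17,948.72.
DFL = EBIT ÷ [EBIT − I − D_p/(1−t)] = €425,000 ÷ [€425,000 − €221,300.00 − €17,948.72] = €425,000 ÷ €185,751.28 = 2.2880.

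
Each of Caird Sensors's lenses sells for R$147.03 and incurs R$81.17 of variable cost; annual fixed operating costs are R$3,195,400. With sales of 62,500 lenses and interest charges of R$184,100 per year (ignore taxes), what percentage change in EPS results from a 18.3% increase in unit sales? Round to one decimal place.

Contribution at this volume is 62,500 × R$65.86 = R$4,116,250.00.
EBIT = R$4,116,250.00 − R$3,195,400 = R$920,850.00.
Interest = R$184,100.00, so EBIT − I = R$736,750.00.
DCL = total CM / (EBIT − I) = R$4,116,250.00 / R$736,750.00 = 5.5870.
%ΔEPS = DCL × %ΔSales = 5.5870 × +18.3% = +102.2%.

+102.2%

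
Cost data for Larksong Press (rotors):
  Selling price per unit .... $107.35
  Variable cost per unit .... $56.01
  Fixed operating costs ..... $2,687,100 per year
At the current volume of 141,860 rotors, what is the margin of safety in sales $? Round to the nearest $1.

Each unit contributes $107.35 − $56.01 = $51.34. Break-even units = $2,687,100 ÷ $51.34 = 52,339.31; break-even revenue = 52,339.31 × $107.35 = $5,618,624.56.
Actual sales revenue = 141,860 × $107.35 = $15,228,671.00.
Margin of safety = $15,228,671.00 − $5,618,624.56 = $9,610,046.

$9,610,046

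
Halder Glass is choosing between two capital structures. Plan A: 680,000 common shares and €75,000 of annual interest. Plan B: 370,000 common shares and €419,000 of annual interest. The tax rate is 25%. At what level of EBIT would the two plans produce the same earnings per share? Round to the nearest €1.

€829,581

At indifference, (EBIT − 75,000)(1 − t)/680,000 = (EBIT − 419,000)(1 − t)/370,000.
Cancelling (1 − t) and cross-multiplying: 370,000·(EBIT − 75,000) = 680,000·(EBIT − 419,000).
EBIT × (680,000 − 370,000) = 419,000 × 680,000 − 75,000 × 370,000 = 257,170,000,000, so EBIT = 257,170,000,000 ÷ 310,000 = 829,580.65.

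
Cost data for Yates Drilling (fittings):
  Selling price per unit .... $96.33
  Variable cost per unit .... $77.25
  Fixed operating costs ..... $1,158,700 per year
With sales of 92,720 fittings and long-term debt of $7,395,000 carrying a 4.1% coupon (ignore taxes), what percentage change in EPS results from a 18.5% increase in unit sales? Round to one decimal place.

+106.5%

Contribution at this volume is 92,720 × $19.08 = $1,769,097.60.
Subtracting fixed costs: EBIT = $1,769,097.60 − $1,158,700 = $610,397.60.
After interest of $303,195.00, pre-tax earnings = $307,202.60.
DCL = total CM / (EBIT − I) = $1,769,097.60 / $307,202.60 = 5.7587.
%ΔEPS = DCL × %ΔSales = 5.7587 × +18.5% = +106.5%.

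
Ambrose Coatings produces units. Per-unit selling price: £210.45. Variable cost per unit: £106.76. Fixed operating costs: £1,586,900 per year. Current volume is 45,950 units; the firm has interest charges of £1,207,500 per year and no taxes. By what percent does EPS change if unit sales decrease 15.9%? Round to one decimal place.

At 45,950 units, contribution = 45,950 × £103.69 = £4,764,555.50.
EBIT = £4,764,555.50 − £1,586,900 = £3,177,655.50.
After interest of £1,207,500.00, pre-tax earnings = £1,970,155.50.
DCL = total CM / (EBIT − I) = £4,764,555.50 / £1,970,155.50 = 2.4184.
EPS therefore changes by 2.4184 × (-15.9%) = -38.5%.

-38.5%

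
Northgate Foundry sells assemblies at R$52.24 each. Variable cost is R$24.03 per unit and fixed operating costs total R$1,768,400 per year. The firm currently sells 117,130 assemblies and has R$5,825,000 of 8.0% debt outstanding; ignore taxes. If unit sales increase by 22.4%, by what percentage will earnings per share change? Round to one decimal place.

+69.2%

At 117,130 units, contribution = 117,130 × R$28.21 = R$3,304,237.30.
Subtracting fixed costs: EBIT = R$3,304,237.30 − R$1,768,400 = R$1,535,837.30.
Interest = R$466,000.00, so EBIT − I = R$1,069,837.30.
DCL = total CM / (EBIT − I) = R$3,304,237.30 / R$1,069,837.30 = 3.0885.
EPS therefore changes by 3.0885 × (+22.4%) = +69.2%.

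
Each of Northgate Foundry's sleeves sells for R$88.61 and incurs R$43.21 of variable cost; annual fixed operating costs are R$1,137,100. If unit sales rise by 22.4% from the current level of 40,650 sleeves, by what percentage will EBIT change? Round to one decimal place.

+58.4%

Contribution at this volume is 40,650 × R$45.40 = R$1,845,510.00.
Subtracting fixed costs: EBIT = R$1,845,510.00 − R$1,137,100 = R$708,410.00.
So DOL = total CM / EBIT = R$1,845,510.00 / R$708,410.00 = 2.6051.
%ΔEBIT = DOL × %ΔSales = 2.6051 × +22.4% = +58.4%.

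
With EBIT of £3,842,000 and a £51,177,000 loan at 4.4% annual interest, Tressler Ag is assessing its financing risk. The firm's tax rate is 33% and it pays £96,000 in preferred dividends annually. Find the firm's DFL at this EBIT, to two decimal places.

2.66

Annual interest charges come to £2,251,788.00.
Preferred dividends grossed up pre-tax: £96,000 / (1 − 0.33) = £143,283.58.
DFL = EBIT ÷ [EBIT − I − D_p/(1−t)] = £3,842,000 ÷ [£3,842,000 − £2,251,788.00 − £143,283.58] = £3,842,000 ÷ £1,446,928.42 = 2.6553.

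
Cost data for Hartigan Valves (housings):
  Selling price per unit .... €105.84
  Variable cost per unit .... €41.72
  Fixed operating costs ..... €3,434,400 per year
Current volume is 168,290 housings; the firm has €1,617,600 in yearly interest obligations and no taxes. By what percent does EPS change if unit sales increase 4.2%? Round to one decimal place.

Contribution at this volume is 168,290 × €64.12 = €10,790,754.80.
EBIT = €10,790,754.80 − €3,434,400 = €7,356,354.80.
Interest = €1,617,600.00, so EBIT − I = €5,738,754.80.
DCL = total CM / (EBIT − I) = €10,790,754.80 / €5,738,754.80 = 1.8803.
%ΔEPS = DCL × %ΔSales = 1.8803 × +4.2% = +7.9%.

+7.9%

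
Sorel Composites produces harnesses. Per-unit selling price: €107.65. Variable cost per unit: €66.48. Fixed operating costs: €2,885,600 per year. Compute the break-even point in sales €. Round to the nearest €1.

Contribution margin per unit = €107.65 − €66.48 = €41.17, a CM ratio of €41.17 ÷ €107.65 = 0.3824.
Break-even revenue = fixed costs × price ÷ CM = €2,885,600 × €107.65 ÷ €41.17 = €7,545,175.

€7,545,175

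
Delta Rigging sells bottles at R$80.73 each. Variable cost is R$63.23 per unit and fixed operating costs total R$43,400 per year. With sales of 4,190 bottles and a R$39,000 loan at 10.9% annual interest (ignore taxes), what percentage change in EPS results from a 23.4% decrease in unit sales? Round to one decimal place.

-66.8%

Total contribution margin = 4,190 × R$17.50 = R$73,325.00.
Operating income = contribution − fixed costs = R$73,325.00 − R$43,400 = R$29,925.00.
After interest of R$4,251.00, pre-tax earnings = R$25,674.00.
Degree of combined leverage = contribution ÷ (EBIT − I) = R$73,325.00 ÷ R$25,674.00 = 2.8560.
EPS therefore changes by 2.8560 × (-23.4%) = -66.8%.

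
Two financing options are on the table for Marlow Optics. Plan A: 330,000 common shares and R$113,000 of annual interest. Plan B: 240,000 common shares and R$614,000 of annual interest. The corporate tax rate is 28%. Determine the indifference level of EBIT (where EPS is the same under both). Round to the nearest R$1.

R$1,950,000

Set EPS_A = EPS_B: (EBIT − R$113,000)(1 − 0.28) ÷ 330,000 = (EBIT − R$614,000)(1 − 0.28) ÷ 240,000.
The (1 − t) factor cancels: (EBIT − 113,000) × 240,000 = (EBIT − 614,000) × 330,000.
EBIT × (330,000 − 240,000) = 614,000 × 330,000 − 113,000 × 240,000 = 175,500,000,000, so EBIT = 175,500,000,000 ÷ 90,000 = 1,950,000.00.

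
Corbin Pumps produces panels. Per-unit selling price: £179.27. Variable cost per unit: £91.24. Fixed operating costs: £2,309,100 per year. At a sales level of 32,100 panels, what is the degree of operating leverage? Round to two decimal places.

5.47

Total contribution margin = 32,100 × £88.03 = £2,825,763.00.
EBIT = £2,825,763.00 − £2,309,100 = £516,663.00.
DOL = contribution ÷ EBIT = £2,825,763.00 ÷ £516,663.00 = 5.4693.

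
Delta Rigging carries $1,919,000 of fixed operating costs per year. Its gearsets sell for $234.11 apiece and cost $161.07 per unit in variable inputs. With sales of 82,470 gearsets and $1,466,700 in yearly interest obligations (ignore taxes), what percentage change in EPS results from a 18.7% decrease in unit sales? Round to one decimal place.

-42.7%

At 82,470 units, contribution = 82,470 × $73.04 = $6,023,608.80.
EBIT = $6,023,608.80 − $1,919,000 = $4,104,608.80.
Interest = $1,466,700.00, so EBIT − I = $2,637,908.80.
DCL = total CM / (EBIT − I) = $6,023,608.80 / $2,637,908.80 = 2.2835.
EPS therefore changes by 2.2835 × (-18.7%) = -42.7%.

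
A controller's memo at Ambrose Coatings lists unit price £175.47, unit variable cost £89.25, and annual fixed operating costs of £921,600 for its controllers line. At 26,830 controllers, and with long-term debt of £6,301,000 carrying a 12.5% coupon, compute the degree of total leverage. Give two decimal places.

3.83

At 26,830 units, contribution = 26,830 × £86.22 = £2,313,282.60.
Subtracting fixed costs: EBIT = £2,313,282.60 − £921,600 = £1,391,682.60. Interest = £787,625.00, so EBIT − I = £604,057.60.
DCL = contribution ÷ (EBIT − I) = £2,313,282.60 ÷ £604,057.60 = 3.8296.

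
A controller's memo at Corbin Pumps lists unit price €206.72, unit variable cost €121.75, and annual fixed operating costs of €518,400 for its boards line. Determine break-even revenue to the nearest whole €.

Contribution margin per unit = €206.72 − €121.75 = €84.97, a CM ratio of €84.97 ÷ €206.72 = 0.4110.
Break-even sales = FC ÷ CM ratio = €518,400 × €206.72 / €84.97 = €1,261,194.

€1,261,194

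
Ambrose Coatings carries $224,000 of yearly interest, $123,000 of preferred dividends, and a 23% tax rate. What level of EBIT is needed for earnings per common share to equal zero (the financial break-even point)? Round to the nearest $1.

$383,740

Grossing the preferred dividend up to pre-tax terms: $123,000 / (1 − 0.23) = $159,740.26.
Financial break-even EBIT = interest + D_p ÷ (1 − t) = $224,000 + $159,740.26 = $383,740.26.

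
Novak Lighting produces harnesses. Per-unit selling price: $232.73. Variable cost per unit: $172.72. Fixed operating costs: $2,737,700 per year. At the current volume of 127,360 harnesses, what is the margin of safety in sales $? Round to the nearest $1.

$19,023,180

Unit CM = price − variable cost = $232.73 − $172.72 = $60.01. Break-even units = $2,737,700 ÷ $60.01 = 45,620.73; break-even revenue = 45,620.73 × $232.73 = $10,617,312.46.
Actual sales revenue = 127,360 × $232.73 = $29,640,492.80.
Margin of safety = $29,640,492.80 − $10,617,312.46 = $19,023,180.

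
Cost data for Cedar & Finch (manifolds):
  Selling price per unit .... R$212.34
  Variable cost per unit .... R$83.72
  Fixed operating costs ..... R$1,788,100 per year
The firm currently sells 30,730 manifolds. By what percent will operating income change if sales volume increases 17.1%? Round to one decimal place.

Total contribution margin = 30,730 × R$128.62 = R$3,952,492.60.
Operating income = contribution − fixed costs = R$3,952,492.60 − R$1,788,100 = R$2,164,392.60.
So DOL = total CM / EBIT = R$3,952,492.60 / R$2,164,392.60 = 1.8261.
%ΔEBIT = DOL × %ΔSales = 1.8261 × +17.1% = +31.2%.

+31.2%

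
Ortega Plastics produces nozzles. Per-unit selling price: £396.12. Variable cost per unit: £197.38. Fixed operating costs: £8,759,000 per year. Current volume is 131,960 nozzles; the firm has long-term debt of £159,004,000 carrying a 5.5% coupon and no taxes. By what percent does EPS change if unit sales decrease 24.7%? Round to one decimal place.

Total contribution margin = 131,960 × £198.74 = £26,225,730.40.
Subtracting fixed costs: EBIT = £26,225,730.40 − £8,759,000 = £17,466,730.40.
After interest of £8,745,220.00, pre-tax earnings = £8,721,510.40.
Degree of combined leverage = contribution ÷ (EBIT − I) = £26,225,730.40 ÷ £8,721,510.40 = 3.0070.
%ΔEPS = DCL × %ΔSales = 3.0070 × -24.7% = -74.3%.

-74.3%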